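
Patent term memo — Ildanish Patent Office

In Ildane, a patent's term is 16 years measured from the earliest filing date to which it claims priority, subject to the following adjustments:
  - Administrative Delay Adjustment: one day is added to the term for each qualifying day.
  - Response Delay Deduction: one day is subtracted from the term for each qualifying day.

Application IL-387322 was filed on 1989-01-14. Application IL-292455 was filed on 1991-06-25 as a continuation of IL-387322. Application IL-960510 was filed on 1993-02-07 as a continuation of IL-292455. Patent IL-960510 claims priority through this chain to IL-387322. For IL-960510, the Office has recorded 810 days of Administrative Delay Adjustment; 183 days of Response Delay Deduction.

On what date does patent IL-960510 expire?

2006-10-03

Earliest priority filing: 14 January 1989.
Base term: 14 January 1989 + 16 years → 14 January 2005.
Administrative Delay Adjustment: +810 days → 4 April 2007.
Response Delay Deduction: −183 days → 3 October 2006.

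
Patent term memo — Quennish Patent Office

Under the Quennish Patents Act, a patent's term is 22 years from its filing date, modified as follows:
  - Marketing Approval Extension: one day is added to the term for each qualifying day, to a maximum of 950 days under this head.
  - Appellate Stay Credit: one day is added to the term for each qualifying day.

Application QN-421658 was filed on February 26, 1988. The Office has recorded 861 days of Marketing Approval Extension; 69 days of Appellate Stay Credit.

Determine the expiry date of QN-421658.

Base term: filing date + 22 years → 26 February 2010.
Marketing Approval Extension: 861 days (within the 950-day cap) → +861 days → 6 July 2012.
Appellate Stay Credit: +69 days → 13 September 2012.

September 13, 2012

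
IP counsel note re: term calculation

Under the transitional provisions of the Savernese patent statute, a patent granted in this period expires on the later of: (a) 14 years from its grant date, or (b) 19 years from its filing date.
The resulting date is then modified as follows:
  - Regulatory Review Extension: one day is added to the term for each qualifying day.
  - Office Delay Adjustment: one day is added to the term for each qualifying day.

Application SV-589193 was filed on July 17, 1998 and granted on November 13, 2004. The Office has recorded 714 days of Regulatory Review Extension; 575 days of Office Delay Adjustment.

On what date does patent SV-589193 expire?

(a) grant + 14 years → 13 November 2018.
(b) filing + 19 years → 17 July 2017.
Later of the two: 13 November 2018.
Regulatory Review Extension: +714 days → 27 October 2020.
Office Delay Adjustment: +575 days → 25 May 2022.

May 25, 2022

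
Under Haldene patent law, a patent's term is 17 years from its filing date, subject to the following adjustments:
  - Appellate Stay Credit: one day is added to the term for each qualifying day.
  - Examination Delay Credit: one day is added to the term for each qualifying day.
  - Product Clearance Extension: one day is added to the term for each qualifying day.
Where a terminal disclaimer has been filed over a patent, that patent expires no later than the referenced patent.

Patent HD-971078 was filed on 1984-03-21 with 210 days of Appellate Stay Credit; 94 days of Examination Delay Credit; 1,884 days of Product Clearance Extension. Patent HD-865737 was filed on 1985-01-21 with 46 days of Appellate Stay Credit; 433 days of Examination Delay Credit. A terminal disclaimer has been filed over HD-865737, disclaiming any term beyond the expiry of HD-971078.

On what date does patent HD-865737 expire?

Natural term of HD-865737:
  Base: filing + 17 years → 21 January 2002.
  Appellate Stay Credit: +46 days → 8 March 2002.
  Examination Delay Credit: +433 days → 15 May 2003.
Expiry of referenced patent HD-971078:
  Base: filing + 17 years → 21 March 2001.
  Appellate Stay Credit: +210 days → 17 October 2001.
  Examination Delay Credit: +94 days → 19 January 2002.
  Product Clearance Extension: +1884 days → 18 March 2007.
Terminal disclaimer: HD-865737 expires on the earlier of 15 May 2003 and 18 March 2007.

May 15, 2003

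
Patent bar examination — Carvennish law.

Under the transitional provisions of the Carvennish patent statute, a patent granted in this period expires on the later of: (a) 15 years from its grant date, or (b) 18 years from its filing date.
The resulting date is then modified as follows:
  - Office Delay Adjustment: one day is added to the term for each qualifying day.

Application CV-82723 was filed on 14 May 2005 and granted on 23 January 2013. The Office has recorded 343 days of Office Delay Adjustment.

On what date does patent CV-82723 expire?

2028-12-31

(a) grant + 15 years → 23 January 2028.
(b) filing + 18 years → 14 May 2023.
Later of the two: 23 January 2028.
Office Delay Adjustment: +343 days → 31 December 2028.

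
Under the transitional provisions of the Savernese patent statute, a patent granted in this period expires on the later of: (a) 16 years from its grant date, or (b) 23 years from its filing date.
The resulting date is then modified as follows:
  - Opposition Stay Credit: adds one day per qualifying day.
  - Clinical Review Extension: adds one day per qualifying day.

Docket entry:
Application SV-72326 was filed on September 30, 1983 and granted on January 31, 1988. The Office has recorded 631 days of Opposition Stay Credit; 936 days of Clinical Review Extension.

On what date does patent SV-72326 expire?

(a) grant + 16 years → 31 January 2004.
(b) filing + 23 years → 30 September 2006.
Later of the two: 30 September 2006.
Opposition Stay Credit: +631 days → 22 June 2008.
Clinical Review Extension: +936 days → 14 January 2011.

2011-01-14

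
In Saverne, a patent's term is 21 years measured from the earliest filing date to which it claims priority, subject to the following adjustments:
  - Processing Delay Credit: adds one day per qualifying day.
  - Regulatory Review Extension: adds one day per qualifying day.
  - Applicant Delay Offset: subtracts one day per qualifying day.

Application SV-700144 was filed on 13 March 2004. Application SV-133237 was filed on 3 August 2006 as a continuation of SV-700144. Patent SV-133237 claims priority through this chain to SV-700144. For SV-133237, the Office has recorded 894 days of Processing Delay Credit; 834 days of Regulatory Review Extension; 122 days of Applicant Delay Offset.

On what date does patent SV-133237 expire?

August 5, 2029

Earliest priority filing: 13 March 2004.
Base term: 13 March 2004 + 21 years → 13 March 2025.
Processing Delay Credit: +894 days → 24 August 2027.
Regulatory Review Extension: +834 days → 5 December 2029.
Applicant Delay Offset: −122 days → 5 August 2029.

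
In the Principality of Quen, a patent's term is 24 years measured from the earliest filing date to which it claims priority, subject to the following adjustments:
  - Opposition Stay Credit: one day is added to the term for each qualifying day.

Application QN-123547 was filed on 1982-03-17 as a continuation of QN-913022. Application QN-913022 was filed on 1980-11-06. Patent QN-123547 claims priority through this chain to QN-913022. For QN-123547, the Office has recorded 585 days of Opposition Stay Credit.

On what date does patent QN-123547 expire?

2006-06-14

Earliest priority filing: 6 November 1980.
Base term: 6 November 1980 + 24 years → 6 November 2004.
Opposition Stay Credit: +585 days → 14 June 2006.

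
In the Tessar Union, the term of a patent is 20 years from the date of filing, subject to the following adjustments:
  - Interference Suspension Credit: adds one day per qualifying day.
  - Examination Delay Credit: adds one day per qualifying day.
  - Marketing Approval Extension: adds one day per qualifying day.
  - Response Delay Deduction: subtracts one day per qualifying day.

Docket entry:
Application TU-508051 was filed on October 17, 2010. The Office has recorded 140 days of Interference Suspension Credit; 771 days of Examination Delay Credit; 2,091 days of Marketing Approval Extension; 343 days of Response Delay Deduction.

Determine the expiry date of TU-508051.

Base term: filing date + 20 years → 17 October 2030.
Interference Suspension Credit: +140 days → 6 March 2031.
Examination Delay Credit: +771 days → 15 April 2033.
Marketing Approval Extension: +2091 days → 5 January 2039.
Response Delay Deduction: −343 days → 27 January 2038.

2038-01-27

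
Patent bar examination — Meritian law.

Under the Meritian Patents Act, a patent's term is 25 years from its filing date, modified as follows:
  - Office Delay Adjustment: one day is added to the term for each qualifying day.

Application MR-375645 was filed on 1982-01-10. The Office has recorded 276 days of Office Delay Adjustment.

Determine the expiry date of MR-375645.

Base term: filing date + 25 years → 10 January 2007.
Office Delay Adjustment: +276 days → 13 October 2007.

2007-10-13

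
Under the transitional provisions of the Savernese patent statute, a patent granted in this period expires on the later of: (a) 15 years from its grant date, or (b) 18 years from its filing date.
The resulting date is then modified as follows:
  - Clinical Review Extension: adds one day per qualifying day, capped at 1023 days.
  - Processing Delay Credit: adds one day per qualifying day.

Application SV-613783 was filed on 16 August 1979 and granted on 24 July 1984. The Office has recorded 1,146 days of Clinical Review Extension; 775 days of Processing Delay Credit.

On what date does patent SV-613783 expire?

June 25, 2004

(a) grant + 15 years → 24 July 1999.
(b) filing + 18 years → 16 August 1997.
Later of the two: 24 July 1999.
Clinical Review Extension: 1146 days claimed exceeds the 1023-day cap, so +1023 days → 12 May 2002.
Processing Delay Credit: +775 days → 25 June 2004.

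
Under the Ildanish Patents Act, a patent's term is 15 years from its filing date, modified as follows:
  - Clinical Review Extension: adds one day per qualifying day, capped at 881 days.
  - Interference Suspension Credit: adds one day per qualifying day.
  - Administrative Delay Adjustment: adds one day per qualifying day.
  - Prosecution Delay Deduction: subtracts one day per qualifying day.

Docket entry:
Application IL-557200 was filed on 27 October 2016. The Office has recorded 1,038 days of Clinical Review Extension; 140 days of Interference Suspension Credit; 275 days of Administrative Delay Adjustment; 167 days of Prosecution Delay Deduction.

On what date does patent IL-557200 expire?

Base term: filing date + 15 years → 27 October 2031.
Clinical Review Extension: 1038 days claimed exceeds the 881-day cap, so +881 days → 26 March 2034.
Interference Suspension Credit: +140 days → 13 August 2034.
Administrative Delay Adjustment: +275 days → 15 May 2035.
Prosecution Delay Deduction: −167 days → 29 November 2034.

November 29, 2034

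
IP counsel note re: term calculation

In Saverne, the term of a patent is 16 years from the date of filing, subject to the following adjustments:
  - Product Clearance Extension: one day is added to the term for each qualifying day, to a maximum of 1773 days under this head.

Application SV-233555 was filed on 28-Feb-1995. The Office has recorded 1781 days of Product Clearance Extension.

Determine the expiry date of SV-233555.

January 6, 2016

Base term: filing date + 16 years → 28 February 2011.
Product Clearance Extension: 1781 days claimed exceeds the 1773-day cap, so +1773 days → 6 January 2016.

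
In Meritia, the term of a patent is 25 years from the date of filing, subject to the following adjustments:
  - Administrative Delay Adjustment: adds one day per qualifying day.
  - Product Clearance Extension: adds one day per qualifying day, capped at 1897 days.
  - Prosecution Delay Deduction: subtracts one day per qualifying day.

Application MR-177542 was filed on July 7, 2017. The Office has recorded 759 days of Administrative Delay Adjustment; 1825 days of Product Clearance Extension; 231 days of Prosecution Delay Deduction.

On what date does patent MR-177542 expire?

Base term: filing date + 25 years → 7 July 2042.
Administrative Delay Adjustment: +759 days → 4 August 2044.
Product Clearance Extension: 1825 days (within the 1897-day cap) → +1825 days → 3 August 2049.
Prosecution Delay Deduction: −231 days → 15 December 2048.

2048-12-15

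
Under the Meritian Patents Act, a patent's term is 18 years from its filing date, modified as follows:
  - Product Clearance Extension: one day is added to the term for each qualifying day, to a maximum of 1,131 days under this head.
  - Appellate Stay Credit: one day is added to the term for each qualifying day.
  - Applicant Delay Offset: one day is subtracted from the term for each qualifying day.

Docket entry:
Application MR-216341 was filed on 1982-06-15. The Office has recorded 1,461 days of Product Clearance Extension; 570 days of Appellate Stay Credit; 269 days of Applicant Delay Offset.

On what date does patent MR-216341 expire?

2004-05-17

Base term: filing date + 18 years → 15 June 2000.
Product Clearance Extension: 1461 days claimed exceeds the 1131-day cap, so +1131 days → 21 July 2003.
Appellate Stay Credit: +570 days → 10 February 2005.
Applicant Delay Offset: −269 days → 17 May 2004.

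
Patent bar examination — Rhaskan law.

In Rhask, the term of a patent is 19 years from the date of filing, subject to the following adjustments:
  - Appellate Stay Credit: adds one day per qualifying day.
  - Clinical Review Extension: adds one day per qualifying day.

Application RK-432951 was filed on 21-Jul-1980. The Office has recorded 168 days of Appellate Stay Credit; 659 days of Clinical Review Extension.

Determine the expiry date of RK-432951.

2001-10-25

Base term: filing date + 19 years → 21 July 1999.
Appellate Stay Credit: +168 days → 5 January 2000.
Clinical Review Extension: +659 days → 25 October 2001.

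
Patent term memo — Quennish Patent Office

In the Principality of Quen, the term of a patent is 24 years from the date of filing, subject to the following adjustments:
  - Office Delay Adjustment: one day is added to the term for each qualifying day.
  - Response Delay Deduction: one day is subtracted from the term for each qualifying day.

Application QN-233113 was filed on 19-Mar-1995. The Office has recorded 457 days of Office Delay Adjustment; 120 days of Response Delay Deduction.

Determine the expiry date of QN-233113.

Base term: filing date + 24 years → 19 March 2019.
Office Delay Adjustment: +457 days → 18 June 2020.
Response Delay Deduction: −120 days → 19 February 2020.

2020-02-19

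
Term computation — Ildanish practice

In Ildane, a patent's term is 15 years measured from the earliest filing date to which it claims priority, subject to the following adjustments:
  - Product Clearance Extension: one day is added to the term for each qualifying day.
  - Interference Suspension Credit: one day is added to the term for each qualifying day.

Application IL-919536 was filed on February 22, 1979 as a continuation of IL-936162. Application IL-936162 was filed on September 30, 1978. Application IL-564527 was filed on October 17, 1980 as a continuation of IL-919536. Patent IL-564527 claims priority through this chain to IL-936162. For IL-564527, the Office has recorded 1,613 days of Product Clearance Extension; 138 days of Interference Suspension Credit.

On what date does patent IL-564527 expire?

July 17, 1998

Earliest priority filing: 30 September 1978.
Base term: 30 September 1978 + 15 years → 30 September 1993.
Product Clearance Extension: +1613 days → 1 March 1998.
Interference Suspension Credit: +138 days → 17 July 1998.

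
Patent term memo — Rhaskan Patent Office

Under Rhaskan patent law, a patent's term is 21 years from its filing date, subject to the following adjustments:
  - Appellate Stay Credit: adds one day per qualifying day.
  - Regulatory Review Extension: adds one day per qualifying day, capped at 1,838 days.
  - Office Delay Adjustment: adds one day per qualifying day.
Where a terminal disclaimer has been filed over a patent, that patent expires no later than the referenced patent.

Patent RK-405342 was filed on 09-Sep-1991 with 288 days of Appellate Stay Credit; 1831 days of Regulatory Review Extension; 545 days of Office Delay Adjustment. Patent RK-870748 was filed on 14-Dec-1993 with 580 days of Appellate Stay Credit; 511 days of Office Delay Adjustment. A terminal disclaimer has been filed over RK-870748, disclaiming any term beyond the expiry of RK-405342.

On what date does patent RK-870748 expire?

Natural term of RK-870748:
  Base: filing + 21 years → 14 December 2014.
  Appellate Stay Credit: +580 days → 16 July 2016.
  Office Delay Adjustment: +511 days → 9 December 2017.
Expiry of referenced patent RK-405342:
  Base: filing + 21 years → 9 September 2012.
  Appellate Stay Credit: +288 days → 24 June 2013.
  Regulatory Review Extension: 1831 days (within the 1838-day cap) → +1831 days → 29 June 2018.
  Office Delay Adjustment: +545 days → 26 December 2019.
Terminal disclaimer: RK-870748 expires on the earlier of 9 December 2017 and 26 December 2019.

2017-12-09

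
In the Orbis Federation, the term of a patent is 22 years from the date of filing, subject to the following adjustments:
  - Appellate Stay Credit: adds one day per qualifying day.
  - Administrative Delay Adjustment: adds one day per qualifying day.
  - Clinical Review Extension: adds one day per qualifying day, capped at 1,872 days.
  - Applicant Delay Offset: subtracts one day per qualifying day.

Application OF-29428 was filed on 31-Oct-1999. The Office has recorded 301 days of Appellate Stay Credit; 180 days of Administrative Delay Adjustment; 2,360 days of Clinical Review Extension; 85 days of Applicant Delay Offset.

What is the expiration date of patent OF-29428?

Base term: filing date + 22 years → 31 October 2021.
Appellate Stay Credit: +301 days → 28 August 2022.
Administrative Delay Adjustment: +180 days → 24 February 2023.
Clinical Review Extension: 2360 days claimed exceeds the 1872-day cap, so +1872 days → 10 April 2028.
Applicant Delay Offset: −85 days → 16 January 2028.

2028-01-16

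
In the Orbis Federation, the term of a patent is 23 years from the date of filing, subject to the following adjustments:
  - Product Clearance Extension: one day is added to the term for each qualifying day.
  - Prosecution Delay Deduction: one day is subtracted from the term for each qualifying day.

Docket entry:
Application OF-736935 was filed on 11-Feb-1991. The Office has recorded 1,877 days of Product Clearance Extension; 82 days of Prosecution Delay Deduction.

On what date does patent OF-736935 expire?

Base term: filing date + 23 years → 11 February 2014.
Product Clearance Extension: +1877 days → 3 April 2019.
Prosecution Delay Deduction: −82 days → 11 January 2019.

2019-01-11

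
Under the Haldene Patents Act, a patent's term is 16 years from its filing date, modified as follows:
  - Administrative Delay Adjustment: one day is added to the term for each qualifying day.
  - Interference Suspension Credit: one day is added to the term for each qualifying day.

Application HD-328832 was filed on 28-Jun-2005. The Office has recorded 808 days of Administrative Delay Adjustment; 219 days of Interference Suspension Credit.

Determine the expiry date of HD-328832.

Base term: filing date + 16 years → 28 June 2021.
Administrative Delay Adjustment: +808 days → 14 September 2023.
Interference Suspension Credit: +219 days → 20 April 2024.

April 20, 2024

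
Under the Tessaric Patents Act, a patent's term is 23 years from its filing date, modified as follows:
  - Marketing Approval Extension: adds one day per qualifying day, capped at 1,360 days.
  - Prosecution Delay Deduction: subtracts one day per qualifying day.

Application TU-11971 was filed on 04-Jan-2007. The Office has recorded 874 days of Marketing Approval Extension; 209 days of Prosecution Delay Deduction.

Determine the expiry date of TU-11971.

2031-10-31

Base term: filing date + 23 years → 4 January 2030.
Marketing Approval Extension: 874 days (within the 1360-day cap) → +874 days → 27 May 2032.
Prosecution Delay Deduction: −209 days → 31 October 2031.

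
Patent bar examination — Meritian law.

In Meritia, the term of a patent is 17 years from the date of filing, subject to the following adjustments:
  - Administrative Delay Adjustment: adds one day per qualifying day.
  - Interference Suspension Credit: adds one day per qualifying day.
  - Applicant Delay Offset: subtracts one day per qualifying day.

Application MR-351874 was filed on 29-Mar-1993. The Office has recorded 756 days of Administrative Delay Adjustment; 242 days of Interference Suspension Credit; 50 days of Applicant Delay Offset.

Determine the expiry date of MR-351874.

Base term: filing date + 17 years → 29 March 2010.
Administrative Delay Adjustment: +756 days → 23 April 2012.
Interference Suspension Credit: +242 days → 21 December 2012.
Applicant Delay Offset: −50 days → 1 November 2012.

November 1, 2012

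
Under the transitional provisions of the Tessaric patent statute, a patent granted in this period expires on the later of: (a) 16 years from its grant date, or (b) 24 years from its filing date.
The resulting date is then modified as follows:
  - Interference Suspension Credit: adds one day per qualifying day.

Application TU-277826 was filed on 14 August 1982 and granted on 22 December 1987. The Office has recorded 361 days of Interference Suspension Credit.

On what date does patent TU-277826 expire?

August 10, 2007

(a) grant + 16 years → 22 December 2003.
(b) filing + 24 years → 14 August 2006.
Later of the two: 14 August 2006.
Interference Suspension Credit: +361 days → 10 August 2007.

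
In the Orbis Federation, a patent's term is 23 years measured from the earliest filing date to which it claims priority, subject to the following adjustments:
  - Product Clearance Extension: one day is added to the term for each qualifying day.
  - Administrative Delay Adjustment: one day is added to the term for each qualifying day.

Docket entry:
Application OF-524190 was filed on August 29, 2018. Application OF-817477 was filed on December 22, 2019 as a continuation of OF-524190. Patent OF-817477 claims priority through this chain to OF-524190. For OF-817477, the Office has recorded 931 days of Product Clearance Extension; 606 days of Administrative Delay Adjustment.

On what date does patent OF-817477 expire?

Earliest priority filing: 29 August 2018.
Base term: 29 August 2018 + 23 years → 29 August 2041.
Product Clearance Extension: +931 days → 17 March 2044.
Administrative Delay Adjustment: +606 days → 13 November 2045.

2045-11-13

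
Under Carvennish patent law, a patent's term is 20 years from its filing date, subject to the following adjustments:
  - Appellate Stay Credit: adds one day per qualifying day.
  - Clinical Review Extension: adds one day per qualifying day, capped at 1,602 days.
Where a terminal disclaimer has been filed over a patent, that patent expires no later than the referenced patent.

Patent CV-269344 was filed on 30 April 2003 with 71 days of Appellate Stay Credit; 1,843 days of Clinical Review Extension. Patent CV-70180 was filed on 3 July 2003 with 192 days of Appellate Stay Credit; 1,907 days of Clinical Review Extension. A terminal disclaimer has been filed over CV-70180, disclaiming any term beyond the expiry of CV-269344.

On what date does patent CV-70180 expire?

Natural term of CV-70180:
  Base: filing + 20 years → 3 July 2023.
  Appellate Stay Credit: +192 days → 11 January 2024.
  Clinical Review Extension: 1907 days claimed exceeds the 1602-day cap, so +1602 days → 31 May 2028.
Expiry of referenced patent CV-269344:
  Base: filing + 20 years → 30 April 2023.
  Appellate Stay Credit: +71 days → 10 July 2023.
  Clinical Review Extension: 1843 days claimed exceeds the 1602-day cap, so +1602 days → 28 November 2027.
Terminal disclaimer: CV-70180 expires on the earlier of 31 May 2028 and 28 November 2027.

2027-11-28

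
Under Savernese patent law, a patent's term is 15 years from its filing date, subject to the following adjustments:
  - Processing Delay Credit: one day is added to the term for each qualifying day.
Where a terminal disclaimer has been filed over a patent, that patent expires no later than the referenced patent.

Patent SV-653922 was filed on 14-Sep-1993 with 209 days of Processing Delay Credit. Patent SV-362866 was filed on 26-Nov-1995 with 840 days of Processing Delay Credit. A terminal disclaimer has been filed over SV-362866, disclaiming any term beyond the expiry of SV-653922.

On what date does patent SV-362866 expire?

2009-04-11

Natural term of SV-362866:
  Base: filing + 15 years → 26 November 2010.
  Processing Delay Credit: +840 days → 15 March 2013.
Expiry of referenced patent SV-653922:
  Base: filing + 15 years → 14 September 2008.
  Processing Delay Credit: +209 days → 11 April 2009.
Terminal disclaimer: SV-362866 expires on the earlier of 15 March 2013 and 11 April 2009.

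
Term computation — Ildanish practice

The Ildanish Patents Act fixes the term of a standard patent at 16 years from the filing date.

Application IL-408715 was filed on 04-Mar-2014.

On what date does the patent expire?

Filing date + 16 years → 4 March 2030.

2030-03-04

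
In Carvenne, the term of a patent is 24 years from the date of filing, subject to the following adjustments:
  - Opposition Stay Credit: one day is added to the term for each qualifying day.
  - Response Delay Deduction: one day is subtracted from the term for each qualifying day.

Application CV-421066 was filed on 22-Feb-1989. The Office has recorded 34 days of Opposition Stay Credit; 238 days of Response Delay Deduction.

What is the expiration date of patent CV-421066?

Base term: filing date + 24 years → 22 February 2013.
Opposition Stay Credit: +34 days → 28 March 2013.
Response Delay Deduction: −238 days → 2 August 2012.

August 2, 2012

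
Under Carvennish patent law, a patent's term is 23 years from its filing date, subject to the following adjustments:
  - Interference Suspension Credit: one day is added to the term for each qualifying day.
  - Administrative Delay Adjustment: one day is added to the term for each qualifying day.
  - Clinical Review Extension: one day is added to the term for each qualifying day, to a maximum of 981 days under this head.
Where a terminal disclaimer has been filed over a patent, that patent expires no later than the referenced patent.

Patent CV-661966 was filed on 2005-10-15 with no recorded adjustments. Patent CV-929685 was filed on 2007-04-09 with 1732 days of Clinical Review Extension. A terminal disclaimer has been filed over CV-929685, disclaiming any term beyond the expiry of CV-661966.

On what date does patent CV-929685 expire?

October 15, 2028

Natural term of CV-929685:
  Base: filing + 23 years → 9 April 2030.
  Clinical Review Extension: 1732 days claimed exceeds the 981-day cap, so +981 days → 15 December 2032.
Expiry of referenced patent CV-661966:
  Base: filing + 23 years → 15 October 2028.
Terminal disclaimer: CV-929685 expires on the earlier of 15 December 2032 and 15 October 2028.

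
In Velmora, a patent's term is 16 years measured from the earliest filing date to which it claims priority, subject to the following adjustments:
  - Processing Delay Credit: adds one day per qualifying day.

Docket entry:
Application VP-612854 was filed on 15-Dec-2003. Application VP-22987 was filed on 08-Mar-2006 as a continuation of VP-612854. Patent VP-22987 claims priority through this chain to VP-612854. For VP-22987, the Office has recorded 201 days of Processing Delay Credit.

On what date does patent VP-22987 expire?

Earliest priority filing: 15 December 2003.
Base term: 15 December 2003 + 16 years → 15 December 2019.
Processing Delay Credit: +201 days → 3 July 2020.

2020-07-03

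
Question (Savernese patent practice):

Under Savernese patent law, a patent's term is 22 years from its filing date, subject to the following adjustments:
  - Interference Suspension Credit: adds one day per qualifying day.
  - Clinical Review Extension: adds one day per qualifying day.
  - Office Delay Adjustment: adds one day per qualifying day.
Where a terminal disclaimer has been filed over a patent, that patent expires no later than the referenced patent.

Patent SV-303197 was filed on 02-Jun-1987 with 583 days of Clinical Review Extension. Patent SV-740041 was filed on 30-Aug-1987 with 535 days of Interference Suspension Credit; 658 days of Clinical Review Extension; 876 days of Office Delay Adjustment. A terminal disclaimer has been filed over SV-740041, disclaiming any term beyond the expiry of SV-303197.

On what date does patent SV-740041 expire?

January 6, 2011

Natural term of SV-740041:
  Base: filing + 22 years → 30 August 2009.
  Interference Suspension Credit: +535 days → 16 February 2011.
  Clinical Review Extension: +658 days → 5 December 2012.
  Office Delay Adjustment: +876 days → 30 April 2015.
Expiry of referenced patent SV-303197:
  Base: filing + 22 years → 2 June 2009.
  Clinical Review Extension: +583 days → 6 January 2011.
Terminal disclaimer: SV-740041 expires on the earlier of 30 April 2015 and 6 January 2011.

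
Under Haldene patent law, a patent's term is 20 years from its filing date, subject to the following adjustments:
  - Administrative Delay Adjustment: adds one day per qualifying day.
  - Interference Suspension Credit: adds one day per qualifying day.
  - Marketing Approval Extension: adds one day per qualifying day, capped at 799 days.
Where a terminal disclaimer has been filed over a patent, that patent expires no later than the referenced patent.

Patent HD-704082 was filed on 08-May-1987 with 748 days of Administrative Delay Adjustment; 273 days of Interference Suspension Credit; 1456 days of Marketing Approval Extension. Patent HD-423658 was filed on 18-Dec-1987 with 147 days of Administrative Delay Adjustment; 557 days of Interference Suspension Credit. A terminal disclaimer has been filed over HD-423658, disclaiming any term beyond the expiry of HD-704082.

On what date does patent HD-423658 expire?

Natural term of HD-423658:
  Base: filing + 20 years → 18 December 2007.
  Administrative Delay Adjustment: +147 days → 13 May 2008.
  Interference Suspension Credit: +557 days → 21 November 2009.
Expiry of referenced patent HD-704082:
  Base: filing + 20 years → 8 May 2007.
  Administrative Delay Adjustment: +748 days → 25 May 2009.
  Interference Suspension Credit: +273 days → 22 February 2010.
  Marketing Approval Extension: 1456 days claimed exceeds the 799-day cap, so +799 days → 1 May 2012.
Terminal disclaimer: HD-423658 expires on the earlier of 21 November 2009 and 1 May 2012.

November 21, 2009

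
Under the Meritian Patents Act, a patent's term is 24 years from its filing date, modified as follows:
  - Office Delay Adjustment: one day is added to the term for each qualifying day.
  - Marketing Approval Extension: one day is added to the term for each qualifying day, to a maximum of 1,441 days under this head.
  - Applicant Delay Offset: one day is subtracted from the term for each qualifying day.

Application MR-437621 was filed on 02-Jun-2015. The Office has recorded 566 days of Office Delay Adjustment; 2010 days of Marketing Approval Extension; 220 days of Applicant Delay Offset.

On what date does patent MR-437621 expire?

2044-04-23

Base term: filing date + 24 years → 2 June 2039.
Office Delay Adjustment: +566 days → 19 December 2040.
Marketing Approval Extension: 2010 days claimed exceeds the 1441-day cap, so +1441 days → 29 November 2044.
Applicant Delay Offset: −220 days → 23 April 2044.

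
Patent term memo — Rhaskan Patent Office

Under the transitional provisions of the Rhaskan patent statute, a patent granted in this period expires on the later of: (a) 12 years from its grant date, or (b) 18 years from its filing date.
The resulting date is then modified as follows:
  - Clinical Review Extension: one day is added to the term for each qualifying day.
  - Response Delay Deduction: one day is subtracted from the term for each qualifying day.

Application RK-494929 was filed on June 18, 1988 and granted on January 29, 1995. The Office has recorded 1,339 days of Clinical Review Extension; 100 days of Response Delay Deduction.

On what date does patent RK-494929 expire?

(a) grant + 12 years → 29 January 2007.
(b) filing + 18 years → 18 June 2006.
Later of the two: 29 January 2007.
Clinical Review Extension: +1339 days → 29 September 2010.
Response Delay Deduction: −100 days → 21 June 2010.

2010-06-21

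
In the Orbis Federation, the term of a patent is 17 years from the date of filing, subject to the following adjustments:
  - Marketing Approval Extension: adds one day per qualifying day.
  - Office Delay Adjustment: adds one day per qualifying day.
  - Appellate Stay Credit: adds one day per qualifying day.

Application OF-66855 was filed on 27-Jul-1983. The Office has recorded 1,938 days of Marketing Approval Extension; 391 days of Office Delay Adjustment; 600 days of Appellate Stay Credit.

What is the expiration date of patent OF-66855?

Base term: filing date + 17 years → 27 July 2000.
Marketing Approval Extension: +1938 days → 16 November 2005.
Office Delay Adjustment: +391 days → 12 December 2006.
Appellate Stay Credit: +600 days → 3 August 2008.

2008-08-03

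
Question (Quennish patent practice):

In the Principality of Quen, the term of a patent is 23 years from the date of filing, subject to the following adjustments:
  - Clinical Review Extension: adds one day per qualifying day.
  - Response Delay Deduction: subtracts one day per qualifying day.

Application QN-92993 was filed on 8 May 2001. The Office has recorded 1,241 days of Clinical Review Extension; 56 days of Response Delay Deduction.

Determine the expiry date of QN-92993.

August 6, 2027

Base term: filing date + 23 years → 8 May 2024.
Clinical Review Extension: +1241 days → 1 October 2027.
Response Delay Deduction: −56 days → 6 August 2027.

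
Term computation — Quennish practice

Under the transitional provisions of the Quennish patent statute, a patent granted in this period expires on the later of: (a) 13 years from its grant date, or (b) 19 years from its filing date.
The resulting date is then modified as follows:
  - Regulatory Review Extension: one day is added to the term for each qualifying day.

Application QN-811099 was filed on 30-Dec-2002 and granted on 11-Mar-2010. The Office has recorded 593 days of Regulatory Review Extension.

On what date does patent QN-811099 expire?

(a) grant + 13 years → 11 March 2023.
(b) filing + 19 years → 30 December 2021.
Later of the two: 11 March 2023.
Regulatory Review Extension: +593 days → 24 October 2024.

2024-10-24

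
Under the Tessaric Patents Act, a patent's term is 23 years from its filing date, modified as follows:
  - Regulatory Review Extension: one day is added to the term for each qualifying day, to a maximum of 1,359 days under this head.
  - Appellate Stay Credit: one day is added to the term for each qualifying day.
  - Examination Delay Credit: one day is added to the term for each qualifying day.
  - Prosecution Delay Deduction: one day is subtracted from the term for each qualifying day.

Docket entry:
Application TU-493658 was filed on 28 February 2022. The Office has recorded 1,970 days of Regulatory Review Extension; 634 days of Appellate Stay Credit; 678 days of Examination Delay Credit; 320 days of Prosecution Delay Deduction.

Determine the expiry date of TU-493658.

Base term: filing date + 23 years → 28 February 2045.
Regulatory Review Extension: 1970 days claimed exceeds the 1359-day cap, so +1359 days → 18 November 2048.
Appellate Stay Credit: +634 days → 14 August 2050.
Examination Delay Credit: +678 days → 22 June 2052.
Prosecution Delay Deduction: −320 days → 7 August 2051.

2051-08-07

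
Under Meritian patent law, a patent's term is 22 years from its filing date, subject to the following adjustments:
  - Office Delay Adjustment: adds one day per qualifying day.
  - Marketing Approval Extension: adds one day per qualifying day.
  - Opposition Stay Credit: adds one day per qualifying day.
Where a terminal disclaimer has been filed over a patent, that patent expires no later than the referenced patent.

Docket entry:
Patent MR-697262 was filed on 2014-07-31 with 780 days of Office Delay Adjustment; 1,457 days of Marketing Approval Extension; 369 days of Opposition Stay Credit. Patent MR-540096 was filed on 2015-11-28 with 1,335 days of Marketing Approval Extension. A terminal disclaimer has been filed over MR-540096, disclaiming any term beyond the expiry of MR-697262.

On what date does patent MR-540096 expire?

July 25, 2041

Natural term of MR-540096:
  Base: filing + 22 years → 28 November 2037.
  Marketing Approval Extension: +1335 days → 25 July 2041.
Expiry of referenced patent MR-697262:
  Base: filing + 22 years → 31 July 2036.
  Office Delay Adjustment: +780 days → 19 September 2038.
  Marketing Approval Extension: +1457 days → 15 September 2042.
  Opposition Stay Credit: +369 days → 19 September 2043.
Terminal disclaimer: MR-540096 expires on the earlier of 25 July 2041 and 19 September 2043.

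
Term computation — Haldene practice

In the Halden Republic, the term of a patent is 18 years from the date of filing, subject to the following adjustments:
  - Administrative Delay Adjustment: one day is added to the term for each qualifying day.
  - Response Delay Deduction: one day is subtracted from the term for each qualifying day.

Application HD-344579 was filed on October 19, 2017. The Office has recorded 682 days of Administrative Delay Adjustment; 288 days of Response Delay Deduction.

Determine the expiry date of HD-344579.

Base term: filing date + 18 years → 19 October 2035.
Administrative Delay Adjustment: +682 days → 31 August 2037.
Response Delay Deduction: −288 days → 16 November 2036.

November 16, 2036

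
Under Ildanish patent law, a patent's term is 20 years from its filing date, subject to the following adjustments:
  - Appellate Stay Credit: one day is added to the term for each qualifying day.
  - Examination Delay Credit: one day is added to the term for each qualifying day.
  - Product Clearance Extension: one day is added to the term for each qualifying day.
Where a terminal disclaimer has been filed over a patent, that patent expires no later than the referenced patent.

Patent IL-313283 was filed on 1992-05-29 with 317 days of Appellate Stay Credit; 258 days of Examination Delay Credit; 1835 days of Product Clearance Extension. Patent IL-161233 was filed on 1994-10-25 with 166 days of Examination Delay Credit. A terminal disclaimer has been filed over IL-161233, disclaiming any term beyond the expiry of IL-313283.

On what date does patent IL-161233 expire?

2015-04-09

Natural term of IL-161233:
  Base: filing + 20 years → 25 October 2014.
  Examination Delay Credit: +166 days → 9 April 2015.
Expiry of referenced patent IL-313283:
  Base: filing + 20 years → 29 May 2012.
  Appellate Stay Credit: +317 days → 11 April 2013.
  Examination Delay Credit: +258 days → 25 December 2013.
  Product Clearance Extension: +1835 days → 3 January 2019.
Terminal disclaimer: IL-161233 expires on the earlier of 9 April 2015 and 3 January 2019.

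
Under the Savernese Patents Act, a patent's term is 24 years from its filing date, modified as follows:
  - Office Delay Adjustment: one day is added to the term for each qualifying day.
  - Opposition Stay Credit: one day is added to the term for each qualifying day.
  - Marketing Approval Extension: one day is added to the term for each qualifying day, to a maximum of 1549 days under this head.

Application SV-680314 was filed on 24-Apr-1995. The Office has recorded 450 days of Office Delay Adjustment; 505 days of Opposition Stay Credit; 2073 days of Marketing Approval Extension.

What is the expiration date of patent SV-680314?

Base term: filing date + 24 years → 24 April 2019.
Office Delay Adjustment: +450 days → 17 July 2020.
Opposition Stay Credit: +505 days → 4 December 2021.
Marketing Approval Extension: 2073 days claimed exceeds the 1549-day cap, so +1549 days → 2 March 2026.

2026-03-02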